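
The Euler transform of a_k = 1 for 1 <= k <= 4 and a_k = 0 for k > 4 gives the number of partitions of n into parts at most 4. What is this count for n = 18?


Partitions of 18 into parts at most 4:
Using generating function (1-x)^(-1)(1-x^2)^(-1)...(1-x^4)^(-1),
the coefficient of x^18 = 84

84


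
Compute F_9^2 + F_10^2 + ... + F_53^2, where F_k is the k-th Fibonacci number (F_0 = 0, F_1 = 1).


There is a standard identity sum_{k=0}^{N} F_k^2 = F_N * F_{N+1} (proved inductively from the telescoping relation F_k^2 = F_k F_{k+1} - F_{k-1} F_k). Then
sum_{k=9}^{53} F_k^2 = F_53 F_54 - F_8 F_9.
Computing: F_53 = 53316291173, F_54 = 86267571272, F_8 = 21, F_9 = 34.
Sum = 53316291173 * 86267571272 - 21 * 34 = 4599466948725481981342.

4599466948725481981342


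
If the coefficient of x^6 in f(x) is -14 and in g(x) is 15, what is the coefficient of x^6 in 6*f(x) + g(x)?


Scalar multiplication scales coefficients: 6 * -14 = -84.
Then add the g coefficient: -84 + 15
= -69

-69


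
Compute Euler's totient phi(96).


phi(n) counts integers in [1, n] coprime to n. Using the multiplicative formula phi(n) = n * prod_{p | n} (1 - 1/p):
96 = 2^5 * 3, so
phi(96) = 96 * (1 - 1/2) * (1 - 1/3) = 32.

32


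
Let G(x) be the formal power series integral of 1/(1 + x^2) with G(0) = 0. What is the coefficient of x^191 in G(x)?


1/(1 + x^2) = sum_{j>=0} (-1)^j x^(2j). Integrating termwise with G(0) = 0:
G(x) = sum_{j>=0} (-1)^j x^(2j+1) / (2j+1) = arctan(x).
Only odd powers are nonzero. For x^191 write 191 = 2*95 + 1, giving
(-1)^95 / 191 = -1/191 = -1/191.

-1/191


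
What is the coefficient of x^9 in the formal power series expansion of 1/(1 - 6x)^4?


The general identity 1/(1 - c x)^r = sum_{k>=0} c^k C(k + r - 1, r - 1) x^k follows by substituting y = c x into 1/(1 - y)^r = sum_{k>=0} C(k + r - 1, r - 1) y^k.
For c = 6, r = 4, k = 9:
6^9 * C(12, 3) = 10077696 * 220 = 2217093120.

2217093120


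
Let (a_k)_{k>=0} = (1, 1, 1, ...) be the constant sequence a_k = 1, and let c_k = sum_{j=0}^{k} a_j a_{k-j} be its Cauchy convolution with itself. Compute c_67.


Since a_j = 1 for all j >= 0, the convolution sum becomes
c_k = sum_{j=0}^{k} 1 * 1 = 1 * (k + 1).
Equivalently, the generating function of (a_k) is 1/(1 - x) and its square is 1/(1 - x)^2 = sum_{k>=0} 1(k + 1) x^k.
For k = 67: 1 * 68 = 68.

68


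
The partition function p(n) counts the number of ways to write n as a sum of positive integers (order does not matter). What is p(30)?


Using the generating function prod_{k>=1} 1/(1-x^k), we compute p(30).
By dynamic programming over parts 1 through 30:
p(30) = 5604

5604


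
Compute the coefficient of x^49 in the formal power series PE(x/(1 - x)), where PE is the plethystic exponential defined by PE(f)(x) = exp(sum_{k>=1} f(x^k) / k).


For f(x) = x/(1 - x) we have
sum_{k>=1} f(x^k) / k = sum_{k>=1} (1/k) * x^k / (1 - x^k) = sum_{k, m >= 1} x^(k m) / k,
which after exponentiating simplifies to
PE(x/(1 - x)) = prod_{k>=1} 1 / (1 - x^k).
This is the generating function for the partition function p(n), so the coefficient of x^49 is p(49).
Computing p(49) by dynamic programming over parts 1, 2, ..., 49: p(49) = 173525.

173525


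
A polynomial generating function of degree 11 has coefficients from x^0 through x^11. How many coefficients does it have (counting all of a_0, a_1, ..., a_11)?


A polynomial of degree 11 takes the form a_0 + a_1 x + ... + a_11 x^11.
The number of coefficients is 11 + 1 = 12.

12


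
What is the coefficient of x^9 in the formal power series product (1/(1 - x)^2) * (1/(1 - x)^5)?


Combine the factors: (1/(1 - x)^2) * (1/(1 - x)^5) = 1/(1 - x)^7.
Then use 1/(1 - x)^r = sum_{k>=0} C(k + r - 1, r - 1) x^k with r = 7 and k = 9:
C(15, 6) = 5005.

5005


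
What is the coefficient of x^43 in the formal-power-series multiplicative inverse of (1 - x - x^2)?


Let the inverse be f(x) = sum_{k>=0} a_k x^k. From f(x) * (1 - x - x^2) = 1 and matching coefficients:
 x^0: a_0 = 1.
 x^1: a_1 - a_0 = 0, so a_1 = 1.
 x^k (k >= 2): a_k - a_{k-1} - a_{k-2} = 0, i.e. a_k = a_{k-1} + a_{k-2}.
This is the Fibonacci-type recurrence shifted so that a_0 = a_1 = 1.
Iterating: a_0=1, a_1=1, a_2=2, a_3=3, a_4=5, a_5=8, a_6=13, a_7=21, a_8=34, a_9=55, ...
a_43 = 701408733.

701408733


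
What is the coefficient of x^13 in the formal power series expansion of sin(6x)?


The Maclaurin series is sin(t) = sum_{k>=0} (-1)^k t^(2k+1) / (2k+1)!, so substituting t = 6x, only odd powers of x are nonzero, with coefficient of x^(2k+1) equal to (-1)^k 6^(2k+1) / (2k+1)!.
Write 13 = 2*6 + 1, giving the coefficient (-1)^6 * 6^13 / 13! = 13060694016/6227020800 = 52488/25025.

52488/25025


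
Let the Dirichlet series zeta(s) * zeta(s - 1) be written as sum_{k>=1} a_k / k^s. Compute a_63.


Convolution gives a_k = sum_{d | k} d * 1 = sum_{d | k} d = sigma(k), the sum of positive divisors of k.
For k = 63, the divisors are 1, 3, 7, 9, 21, 63, so
sigma(63) = 1 + 3 + 7 + 9 + 21 + 63 = 104.

104


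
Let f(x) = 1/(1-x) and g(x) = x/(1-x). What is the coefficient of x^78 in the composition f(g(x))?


First simplify the composition: f(g(x)) = 1/(1 - x/(1-x)) = (1-x)/((1-x) - x) = (1-x)/(1-2x).
Now extract the coefficient. Write (1-x)/(1-2x) = 1/(1-2x) - x/(1-2x).
The coefficient of x^n in 1/(1-2x) is 2^n, and in x/(1-2x) is 2^(n-1) (for n >= 1).
So the coefficient of x^78 is 2^78 - 2^77 = 302231454903657293676544 - 151115727451828646838272 = 151115727451828646838272.

151115727451828646838272


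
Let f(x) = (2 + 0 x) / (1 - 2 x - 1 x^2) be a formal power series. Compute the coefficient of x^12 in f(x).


Write f(x) = sum_{k>=0} a_k x^k. Multiplying both sides by 1 - 2 x - 1 x^2 gives
(1 - 2 x - 1 x^2) sum_{k>=0} a_k x^k = 2 + 0 x.
Matching coefficients:
 x^0: a_0 = 2
 x^1: a_1 - 2 a_0 = 0  =>  a_1 = 2*2 + 0 = 4
 x^k (k >= 2): a_k = 2 a_{k-1} + 1 a_{k-2}.
Iterating: a_2 = 10, a_3 = 24, a_4 = 58, a_5 = 140, a_6 = 338, a_7 = 816, a_8 = 1970, a_9 = 4756, a_10 = 11482, a_11 = 27720, a_12 = 66922.
So the coefficient of x^12 is 66922.

66922


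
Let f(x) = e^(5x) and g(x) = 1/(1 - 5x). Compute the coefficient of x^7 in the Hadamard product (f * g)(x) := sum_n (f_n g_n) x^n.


Expanding: f_k = 5^k/k! (from e^(5x)) and g_k = 5^k (from 1/(1 - 5x)). So the Hadamard coefficient (f * g)_k = 5^k 5^k / k! = (25)^k / k!.
For k = 7: 25^7/7! = 6103515625/5040 = 1220703125/1008.

1220703125/1008


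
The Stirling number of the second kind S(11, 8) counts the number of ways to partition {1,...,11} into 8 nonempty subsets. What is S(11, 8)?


Using the explicit formula S(n,k) = (1/k!) sum_{j=0}^{k} (-1)^(k-j) C(k,j) j^n:
S(11, 8) = 11880
Equivalently, S(n,k) is n! times the coefficient of x^n in the EGF (e^x - 1)^k / k!.

11880


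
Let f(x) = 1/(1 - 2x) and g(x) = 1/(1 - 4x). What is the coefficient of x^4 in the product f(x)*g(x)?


The coefficient of x^n in f*g is the Cauchy product: sum_{k=0}^{n} a^k * b^(n-k).
With a=2, b=4, n=4:
sum_{k=0}^{4} 2^k * 4^(4-k)
= 496

496


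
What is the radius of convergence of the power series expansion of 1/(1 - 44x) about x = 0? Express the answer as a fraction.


Expanding 1/(1 - 44x) = sum_{k>=0} 44^k x^k, the series converges when |44x| < 1, i.e., |x| < 1/44.
So the radius of convergence is 1/44 = 1/44.

1/44


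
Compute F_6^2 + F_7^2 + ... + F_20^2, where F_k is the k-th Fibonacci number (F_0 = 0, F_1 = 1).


There is a standard identity sum_{k=0}^{N} F_k^2 = F_N * F_{N+1} (proved inductively from the telescoping relation F_k^2 = F_k F_{k+1} - F_{k-1} F_k). Then
sum_{k=6}^{20} F_k^2 = F_20 F_21 - F_5 F_6.
Computing: F_20 = 6765, F_21 = 10946, F_5 = 5, F_6 = 8.
Sum = 6765 * 10946 - 5 * 8 = 74049650.

74049650


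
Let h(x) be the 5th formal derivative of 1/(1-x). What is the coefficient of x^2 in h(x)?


Differentiating 5 times: d^5/dx^5 [1/(1-x)] = 5!/(1-x)^6.
The expansion 1/(1-x)^6 = sum_{k>=0} C(k+5, 5) x^k, so the coefficient of x^n in 5!/(1-x)^6 is 5! * C(n+5, 5).
For n = 2: 120 * C(7, 5) = 120 * 21 = 2520

2520


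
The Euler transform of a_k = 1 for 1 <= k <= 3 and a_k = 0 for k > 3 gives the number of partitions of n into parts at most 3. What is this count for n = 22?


Partitions of 22 into parts at most 3:
Using generating function (1-x)^(-1)(1-x^2)^(-1)(1-x^3)^(-1),
the coefficient of x^22 = 52

52


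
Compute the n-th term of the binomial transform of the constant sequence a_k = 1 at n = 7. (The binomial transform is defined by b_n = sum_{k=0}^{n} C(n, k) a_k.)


With a_k = 1 for all k, b_n = sum_{k=0}^{n} C(n, k) = 2^n by the binomial theorem.
For n = 7: 2^7 = 128.

128


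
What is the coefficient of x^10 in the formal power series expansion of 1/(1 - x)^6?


The negative binomial / multiset identity is
1/(1 - x)^r = sum_{k>=0} C(k + r - 1, r - 1) x^k.
Here r = 6 and k = 10, so the coefficient is
C(10 + 5, 5) = C(15, 5)
= 3003

3003


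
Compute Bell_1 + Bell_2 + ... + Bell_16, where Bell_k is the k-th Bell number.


Recall Bell_k counts set partitions of a k-set (with Bell_0 = 1 by convention).
Bell_1 through Bell_16: 1, 2, 5, 15, 52, 203, 877, 4140, 21147, 115975, 678570, 4213597, 27644437, 190899322, 1382958545, 10480142147
Sum = 1 + 2 + 5 + 15 + 52 + 203 + 877 + 4140 + 21147 + 115975 + 678570 + 4213597 + 27644437 + 190899322 + 1382958545 + 10480142147 = 12086679035.

12086679035


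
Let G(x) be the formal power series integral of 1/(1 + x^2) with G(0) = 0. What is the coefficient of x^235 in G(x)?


1/(1 + x^2) = sum_{j>=0} (-1)^j x^(2j). Integrating termwise with G(0) = 0:
G(x) = sum_{j>=0} (-1)^j x^(2j+1) / (2j+1) = arctan(x).
Only odd powers are nonzero. For x^235 write 235 = 2*117 + 1, giving
(-1)^117 / 235 = -1/235 = -1/235.

-1/235


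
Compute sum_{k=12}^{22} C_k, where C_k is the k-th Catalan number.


C_12 through C_22: 208012, 742900, 2674440, 9694845, 35357670, 129644790, 477638700, 1767263190, 6564120420, 24466267020, 91482563640
Sum = 208012 + 742900 + 2674440 + 9694845 + 35357670 + 129644790 + 477638700 + 1767263190 + 6564120420 + 24466267020 + 91482563640
= 124936175627

124936175627


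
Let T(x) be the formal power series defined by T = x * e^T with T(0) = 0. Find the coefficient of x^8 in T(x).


Apply the Lagrange inversion formula: if T = x * phi(T) with phi(t) = e^t, then
[x^n] T = (1/n) [t^(n-1)] phi(t)^n = (1/n) [t^(n-1)] e^(n t) = (1/n) * n^(n-1) / (n-1)! = n^(n-1) / n!.
When c = 1 this is the Cayley count of rooted labeled trees on n vertices, divided by n!.
For n = 8: 8^7 / 8! = 2097152/40320 = 16384/315.

16384/315


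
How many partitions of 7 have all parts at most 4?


Using the generating function (1-x)^(-1)(1-x^2)^(-1)...(1-x^4)^(-1),
the coefficient of x^7 counts these restricted partitions.
Result = 11

11


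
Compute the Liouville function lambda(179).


The Liouville function is lambda(k) = (-1)^Omega(k), where Omega(k) counts the prime factors of k with multiplicity.
Factoring: 179 = 179, so Omega(179) = 1.
lambda(179) = (-1)^1 = -1.

-1


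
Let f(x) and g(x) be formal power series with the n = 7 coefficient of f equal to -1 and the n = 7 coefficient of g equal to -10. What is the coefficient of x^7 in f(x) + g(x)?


Addition of formal power series is termwise.
The coefficient of x^7 in f + g = -1 + -10
= -11

-11


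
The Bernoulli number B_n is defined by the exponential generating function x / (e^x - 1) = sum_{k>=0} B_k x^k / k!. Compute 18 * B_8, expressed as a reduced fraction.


Bernoulli numbers can also be computed recursively via B_0 = 1 and sum_{j=0}^{m} C(m+1, j) B_j = 0 for m >= 1. Odd-index Bernoulli numbers vanish for k >= 3.
Computing B_8 = -1/30, so 18 * B_8 = 18 * -1/30 = -3/5.

-3/5


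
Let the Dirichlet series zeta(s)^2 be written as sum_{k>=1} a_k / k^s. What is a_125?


The Dirichlet convolution of the constant function 1 with itself gives (1 * 1)(k) = sum_{d | k} 1 = d(k), the number of positive divisors of k.
Since zeta(s) = sum_{k>=1} 1/k^s, we have zeta(s)^2 = sum_{k>=1} d(k)/k^s, so a_k = d(k).
For k = 125: the divisors are 1, 5, 25, 125.
Count = 4.

4


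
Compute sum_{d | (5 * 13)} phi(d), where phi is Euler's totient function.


First, 5 * 13 = 65. One classical identity is sum_{d | n} phi(d) = n (each k in [1, n] has a unique gcd with n, and among the k's with gcd(k, n) = n/d there are phi(d) of them). So the sum equals 65. We also verify directly:
Divisors of 65: 1, 5, 13, 65.
phi values: 1, 4, 12, 48.
Sum = 65.

65


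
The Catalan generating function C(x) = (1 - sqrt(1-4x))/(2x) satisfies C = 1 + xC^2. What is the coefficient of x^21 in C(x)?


Substituting x -> x scales the n-th coefficient by 1, so [x^21] C(x) = C_21.
C_21 = C(2*21, 21)/(22) = 538257874440/22 = 24466267020.
= 24466267020.

24466267020


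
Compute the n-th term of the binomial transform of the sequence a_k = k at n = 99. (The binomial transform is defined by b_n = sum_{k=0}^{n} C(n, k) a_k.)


With a_k = k, b_n = sum_{k=0}^{n} C(n, k) k. Using k * C(n, k) = n * C(n-1, k-1) gives b_n = n * sum_{k>=1} C(n-1, k-1) = n * 2^(n-1).
For n = 99: 99 * 2^98 = 99 * 316912650057057350374175801344 = 31374352355648677687043404333056.

31374352355648677687043404333056


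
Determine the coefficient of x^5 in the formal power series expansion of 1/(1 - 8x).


The geometric series identity gives 1/(1 - c x) = sum_{k>=0} c^k x^k, so the coefficient of x^k is c^k.
Here c = 8 and k = 5.
Computing: 8^5 = 32768

32768


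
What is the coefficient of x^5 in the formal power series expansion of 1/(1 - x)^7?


The expansion 1/(1 - x)^r = sum_{k>=0} C(k + r - 1, r - 1) x^k follows from the multiset / negative-binomial theorem (or from repeated differentiation of the geometric series).
For r = 7 and k = 5:
C(11, 6) = 39916800 / (720 * 120) = 462.

462


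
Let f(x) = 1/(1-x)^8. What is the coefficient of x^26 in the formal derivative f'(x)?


Differentiate: d/dx [ 1/(1-x)^r ] = r / (1-x)^(r+1).
Here r = 8, so f'(x) = 8 / (1-x)^9.
The expansion of 1/(1-x)^(r+1) has coefficient of x^n equal to C(n+r, r).
So the coefficient of x^26 in f'(x) is
8 * C(34, 8) = 8 * 18156204 = 145249632

145249632


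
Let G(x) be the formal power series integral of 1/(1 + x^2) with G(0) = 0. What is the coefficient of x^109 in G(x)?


1/(1 + x^2) = sum_{j>=0} (-1)^j x^(2j). Integrating termwise with G(0) = 0:
G(x) = sum_{j>=0} (-1)^j x^(2j+1) / (2j+1) = arctan(x).
Only odd powers are nonzero. For x^109 write 109 = 2*54 + 1, giving
(-1)^54 / 109 = 1/109 = 1/109.

1/109


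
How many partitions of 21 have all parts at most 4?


Using the generating function (1-x)^(-1)(1-x^2)^(-1)...(1-x^4)^(-1),
the coefficient of x^21 counts these restricted partitions.
Result = 120

120


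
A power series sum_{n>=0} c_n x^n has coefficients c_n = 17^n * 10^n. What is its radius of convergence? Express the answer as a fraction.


By the root test (Cauchy-Hadamard), the radius is R = 1 / limsup_n |c_n|^(1/n).
Here |c_n|^(1/n) = (17^n * 10^n)^(1/n) = 17 * 10 = 170 for all n.
So R = 1/170 = 1/170.

1/170


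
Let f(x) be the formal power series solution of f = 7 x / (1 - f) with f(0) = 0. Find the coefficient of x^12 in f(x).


Apply Lagrange inversion: f = 7 x * phi(f) with phi(t) = 1/(1 - t), so
[x^n] f = 7^n * (1/n) [t^(n-1)] phi(t)^n = 7^n * (1/n) [t^(n-1)] (1 - t)^(-n) = 7^n * (1/n) C(2n - 2, n - 1) = 7^n * C_{n-1}.
For n = 12: C_11 = C(22, 11) / 12 = 705432/12 = 58786.
With the 7^12 = 13841287201 factor, the coefficient is 13841287201 * 58786 = 813673909397986.

813673909397986


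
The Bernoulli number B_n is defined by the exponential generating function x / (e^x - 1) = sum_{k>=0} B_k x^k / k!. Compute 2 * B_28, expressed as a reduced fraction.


Bernoulli numbers can also be computed recursively via B_0 = 1 and sum_{j=0}^{m} C(m+1, j) B_j = 0 for m >= 1. Odd-index Bernoulli numbers vanish for k >= 3.
Computing B_28 = -23749461029/870, so 2 * B_28 = 2 * -23749461029/870 = -23749461029/435.

-23749461029/435


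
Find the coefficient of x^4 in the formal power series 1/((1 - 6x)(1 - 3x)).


By partial fractions or Cauchy convolution:
The coefficient equals sum_{k=0}^{4} 6^k * 3^(4-k).
= 2511

2511


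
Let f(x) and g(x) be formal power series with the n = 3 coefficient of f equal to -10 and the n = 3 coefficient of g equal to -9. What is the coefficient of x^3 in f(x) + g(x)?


Addition of formal power series is termwise.
The coefficient of x^3 in f + g = -10 + -9
= -19

-19


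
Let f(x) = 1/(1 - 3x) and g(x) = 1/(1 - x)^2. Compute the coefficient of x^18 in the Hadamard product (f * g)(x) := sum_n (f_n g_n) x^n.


f has coefficients f_k = 3^k. For g = 1/(1 - x)^2 the coefficient is g_k = C(k + 1, 1) = k + 1. The Hadamard coefficient is (f * g)_k = 3^k * (k + 1).
For k = 18: 3^18 * 19 = 387420489 * 19 = 7360989291.

7360989291


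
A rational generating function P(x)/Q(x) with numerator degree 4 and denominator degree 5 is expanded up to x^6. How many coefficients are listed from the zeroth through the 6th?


Expanding up to x^6 gives the coefficients for x^0, x^1, ..., x^6.
That is 6 + 1 = 7 coefficients in total.

7


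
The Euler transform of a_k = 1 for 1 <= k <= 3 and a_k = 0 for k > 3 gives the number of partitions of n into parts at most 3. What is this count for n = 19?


Partitions of 19 into parts at most 3:
Using generating function (1-x)^(-1)(1-x^2)^(-1)(1-x^3)^(-1),
the coefficient of x^19 = 40

40


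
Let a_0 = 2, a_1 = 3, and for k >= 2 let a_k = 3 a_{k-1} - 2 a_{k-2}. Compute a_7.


Iterating the recurrence forward:
a_0 = 2
a_1 = 3
a_2 = 3*3 - 2*2 = 5
a_3 = 3*5 - 2*3 = 9
a_4 = 3*9 - 2*5 = 17
a_5 = 3*17 - 2*9 = 33
a_6 = 3*33 - 2*17 = 65
a_7 = 3*65 - 2*33 = 129
So a_7 = 129.

129


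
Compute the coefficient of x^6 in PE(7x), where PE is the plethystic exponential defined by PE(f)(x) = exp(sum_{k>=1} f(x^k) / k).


With f(x) = 7x, the exponent is sum_{k>=1} 7 x^k / k = 7 * (-ln(1 - x)). Exponentiating:
PE(7x) = exp(-7 ln(1 - x)) = 1/(1 - x)^7.
By the negative binomial expansion, [x^n] 1/(1 - x)^7 = C(n + 6, 6).
For n = 6: C(12, 6) = 924.

924


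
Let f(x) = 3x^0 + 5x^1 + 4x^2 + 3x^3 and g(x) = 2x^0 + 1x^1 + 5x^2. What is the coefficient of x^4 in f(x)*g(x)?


Cauchy product at x^4:
4*5 + 3*1
= 23

23


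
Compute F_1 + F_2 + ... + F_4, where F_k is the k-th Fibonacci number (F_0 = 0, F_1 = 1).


Use the identity sum_{k=0}^{N} F_k = F_{N+2} - 1 (which follows from F_{k+2} - F_{k+1} = F_k). Then
sum_{k=1}^{4} F_k = (F_{6} - 1) - (F_{2} - 1) = F_{6} - F_{2}.
Computing: F_{6} = 8, F_{2} = 1, so
Sum = 8 - 1 = 7.

7


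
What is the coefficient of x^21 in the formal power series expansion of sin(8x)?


The Maclaurin series is sin(t) = sum_{k>=0} (-1)^k t^(2k+1) / (2k+1)!, so substituting t = 8x, only odd powers of x are nonzero, with coefficient of x^(2k+1) equal to (-1)^k 8^(2k+1) / (2k+1)!.
Write 21 = 2*10 + 1, giving the coefficient (-1)^10 * 8^21 / 21! = 9223372036854775808/51090942171709440000 = 35184372088832/194896477400625.

35184372088832/194896477400625


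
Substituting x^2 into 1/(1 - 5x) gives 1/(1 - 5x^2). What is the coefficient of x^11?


Since 1/(1 - 5x^2) only has even powers of x,
the coefficient of x^11 (odd) is 0.

0


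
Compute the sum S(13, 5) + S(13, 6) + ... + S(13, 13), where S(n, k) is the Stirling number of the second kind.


By definition, S(n, k) counts partitions of an n-set into exactly k nonempty blocks.
Computing row n = 13 for k = 5..13:
S(13, k): 7508501, 9321312, 5715424, 1899612, 359502, 39325, 2431, 78, 1
Sum = 24846186.

24846186


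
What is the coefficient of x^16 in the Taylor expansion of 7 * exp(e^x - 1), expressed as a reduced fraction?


exp(e^x - 1) = sum_{k>=0} Bell_k x^k / k!, where Bell_k is the k-th Bell number.
So the coefficient of x^16 is 7 * Bell_16 / 16!.
Computing: Bell_16 = 10480142147 and 16! = 20922789888000, giving
7 * 10480142147/20922789888000 = 10480142147/2988969984000.

10480142147/2988969984000


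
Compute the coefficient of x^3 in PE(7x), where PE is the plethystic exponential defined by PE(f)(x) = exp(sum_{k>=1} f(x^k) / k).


With f(x) = 7x, the exponent is sum_{k>=1} 7 x^k / k = 7 * (-ln(1 - x)). Exponentiating:
PE(7x) = exp(-7 ln(1 - x)) = 1/(1 - x)^7.
By the negative binomial expansion, [x^n] 1/(1 - x)^7 = C(n + 6, 6).
For n = 3: C(9, 6) = 84.

84


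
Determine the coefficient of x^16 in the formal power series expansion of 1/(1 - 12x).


The geometric series identity gives 1/(1 - c x) = sum_{k>=0} c^k x^k, so the coefficient of x^k is c^k.
Here c = 12 and k = 16.
Computing: 12^16 = 184884258895036416

184884258895036416


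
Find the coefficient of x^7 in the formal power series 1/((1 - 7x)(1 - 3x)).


By partial fractions or Cauchy convolution:
The coefficient equals sum_{k=0}^{7} 7^k * 3^(7-k).
= 1439560

1439560


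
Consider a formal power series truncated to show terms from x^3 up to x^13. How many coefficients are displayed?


From x^3 to x^13 inclusive, the count is 13 - 3 + 1 = 11.

11


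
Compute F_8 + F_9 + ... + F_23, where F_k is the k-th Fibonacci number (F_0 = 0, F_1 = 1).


Use the identity sum_{k=0}^{N} F_k = F_{N+2} - 1 (which follows from F_{k+2} - F_{k+1} = F_k). Then
sum_{k=8}^{23} F_k = (F_{25} - 1) - (F_{9} - 1) = F_{25} - F_{9}.
Computing: F_{25} = 75025, F_{9} = 34, so
Sum = 75025 - 34 = 74991.

74991


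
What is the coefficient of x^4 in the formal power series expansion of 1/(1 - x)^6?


The expansion 1/(1 - x)^r = sum_{k>=0} C(k + r - 1, r - 1) x^k follows from the multiset / negative-binomial theorem (or from repeated differentiation of the geometric series).
For r = 6 and k = 4:
C(9, 5) = 362880 / (120 * 24) = 126.

126


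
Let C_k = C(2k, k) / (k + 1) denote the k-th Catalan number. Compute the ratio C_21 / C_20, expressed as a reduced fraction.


Using C_k = (2k)! / (k! (k+1)!), the ratio C_{k+1}/C_k simplifies to
C_{k+1}/C_k = [(2k+2)! / ((k+1)! (k+2)!)] * [k! (k+1)! / (2k)!]
 = (2k+2)(2k+1) / ((k+1)(k+2)) = 2(2k+1) / (k+2).
For k = 20: 2(2*20 + 1) / (20 + 2) = 82/22 = 41/11.

41/11


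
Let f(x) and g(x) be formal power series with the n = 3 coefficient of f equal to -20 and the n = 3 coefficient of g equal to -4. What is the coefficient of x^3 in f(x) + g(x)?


Addition of formal power series is termwise.
The coefficient of x^3 in f + g = -20 + -4
= -24

-24


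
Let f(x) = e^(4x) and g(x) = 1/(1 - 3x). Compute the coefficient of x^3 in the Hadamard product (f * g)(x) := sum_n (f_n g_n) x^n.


Expanding: f_k = 4^k/k! (from e^(4x)) and g_k = 3^k (from 1/(1 - 3x)). So the Hadamard coefficient (f * g)_k = 4^k 3^k / k! = (12)^k / k!.
For k = 3: 12^3/3! = 1728/6 = 288.

288


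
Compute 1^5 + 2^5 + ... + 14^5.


This power sum has a closed form given by Faulhaber's formula
sum_{k=1}^{m} k^p = (1 / (p + 1)) * sum_{j=0}^{p} C(p + 1, j) B_j m^(p + 1 - j),
but for small m direct computation is fastest:
1 + 32 + 243 + 1024 + 3125 + 7776 + 16807 + 32768 + 59049 + 100000 + 161051 + 248832 + 371293 + 537824 = 1539825.

1539825


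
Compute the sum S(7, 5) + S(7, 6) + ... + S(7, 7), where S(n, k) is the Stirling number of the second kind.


By definition, S(n, k) counts partitions of an n-set into exactly k nonempty blocks.
Computing row n = 7 for k = 5..7:
S(7, k): 140, 21, 1
Sum = 162.

162


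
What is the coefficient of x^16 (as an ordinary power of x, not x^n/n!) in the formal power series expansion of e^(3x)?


The exponential series is e^y = sum_{k>=0} y^k / k!. Substituting y = 3x gives
e^(3x) = sum_{k>=0} 3^k x^k / k!.
So the coefficient of x^n is a^n/n! with a = 3, n = 16:
3^16 / 16! = 43046721/20922789888000 = 59049/28700672000

59049/28700672000


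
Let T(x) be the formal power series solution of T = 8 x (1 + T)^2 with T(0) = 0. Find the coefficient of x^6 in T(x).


Apply the Lagrange inversion formula: if T = 8 x * phi(T) with phi(t) = (1 + t)^2, then [x^n] T = 8^n * (1/n) [t^(n-1)] phi(t)^n = 8^n * (1/n) [t^(n-1)] (1 + t)^(2n) = 8^n * (1/n) C(2n, n-1).
Using the identity C(2n, n-1) = C(2n, n) * n / (n+1), the unscaled factor equals C(2n, n) / (n+1) = C_n, the n-th Catalan number.
For n = 6: C_6 = C(12, 6) / 7 = 924/7 = 132.
With the 8^6 = 262144 factor, the coefficient is 262144 * 132 = 34603008.

34603008


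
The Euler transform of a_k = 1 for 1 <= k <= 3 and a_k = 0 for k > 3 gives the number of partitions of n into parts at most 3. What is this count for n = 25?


Partitions of 25 into parts at most 3:
Using generating function (1-x)^(-1)(1-x^2)^(-1)(1-x^3)^(-1),
the coefficient of x^25 = 65

65


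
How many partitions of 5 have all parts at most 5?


Using the generating function (1-x)^(-1)(1-x^2)^(-1)...(1-x^5)^(-1),
the coefficient of x^5 counts these restricted partitions.
Result = 7

7


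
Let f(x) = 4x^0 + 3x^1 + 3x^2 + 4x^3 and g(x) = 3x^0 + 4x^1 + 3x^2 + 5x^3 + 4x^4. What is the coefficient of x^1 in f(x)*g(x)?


Cauchy product at x^1:
4*4 + 3*3
= 25

25


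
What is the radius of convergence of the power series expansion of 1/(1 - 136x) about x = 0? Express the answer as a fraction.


Expanding 1/(1 - 136x) = sum_{k>=0} 136^k x^k, the series converges when |136x| < 1, i.e., |x| < 1/136.
So the radius of convergence is 1/136 = 1/136.

1/136


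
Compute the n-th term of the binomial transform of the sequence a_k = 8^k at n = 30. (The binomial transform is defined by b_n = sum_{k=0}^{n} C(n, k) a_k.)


With a_k = 8^k, b_n = sum_{k=0}^{n} C(n, k) 8^k = (1 + 8)^n by the binomial theorem.
For n = 30: (1 + 8)^30 = 9^30 = 42391158275216203514294433201.

42391158275216203514294433201


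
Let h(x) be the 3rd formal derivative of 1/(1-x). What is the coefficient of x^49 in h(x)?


Differentiating 3 times: d^3/dx^3 [1/(1-x)] = 3!/(1-x)^4.
The expansion 1/(1-x)^4 = sum_{k>=0} C(k+3, 3) x^k, so the coefficient of x^n in 3!/(1-x)^4 is 3! * C(n+3, 3).
For n = 49: 6 * C(52, 3) = 6 * 22100 = 132600

132600


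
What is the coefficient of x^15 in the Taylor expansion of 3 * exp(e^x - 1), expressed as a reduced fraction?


exp(e^x - 1) = sum_{k>=0} Bell_k x^k / k!, where Bell_k is the k-th Bell number.
So the coefficient of x^15 is 3 * Bell_15 / 15!.
Computing: Bell_15 = 1382958545 and 15! = 1307674368000, giving
3 * 1382958545/1307674368000 = 276591709/87178291200.

276591709/87178291200


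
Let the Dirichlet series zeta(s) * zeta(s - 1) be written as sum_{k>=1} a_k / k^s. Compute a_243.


Convolution gives a_k = sum_{d | k} d * 1 = sum_{d | k} d = sigma(k), the sum of positive divisors of k.
For k = 243, the divisors are 1, 3, 9, 27, 81, 243, so
sigma(243) = 1 + 3 + 9 + 27 + 81 + 243 = 364.

364


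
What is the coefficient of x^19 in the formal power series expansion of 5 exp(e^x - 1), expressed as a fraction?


exp(e^x - 1) is the exponential generating function for the Bell numbers Bell_k: exp(e^x - 1) = sum_{k>=0} Bell_k x^k / k!.
So the coefficient of x^19 in 5 exp(e^x - 1) is 5 Bell_19 / 19!.
Computing: Bell_19 = 5832742205057 and 19! = 121645100408832000, giving
5 * 5832742205057/121645100408832000 = 5832742205057/24329020081766400.

5832742205057/24329020081766400


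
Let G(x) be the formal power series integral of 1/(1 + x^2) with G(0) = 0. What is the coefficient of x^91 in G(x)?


1/(1 + x^2) = sum_{j>=0} (-1)^j x^(2j). Integrating termwise with G(0) = 0:
G(x) = sum_{j>=0} (-1)^j x^(2j+1) / (2j+1) = arctan(x).
Only odd powers are nonzero. For x^91 write 91 = 2*45 + 1, giving
(-1)^45 / 91 = -1/91 = -1/91.

-1/91


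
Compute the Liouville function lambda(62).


The Liouville function is lambda(k) = (-1)^Omega(k), where Omega(k) counts the prime factors of k with multiplicity.
Factoring: 62 = 2 * 31, so Omega(62) = 2.
lambda(62) = (-1)^2 = 1.

1


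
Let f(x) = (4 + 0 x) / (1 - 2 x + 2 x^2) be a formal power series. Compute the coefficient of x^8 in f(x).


Write f(x) = sum_{k>=0} a_k x^k. Multiplying both sides by 1 - 2 x + 2 x^2 gives
(1 - 2 x + 2 x^2) sum_{k>=0} a_k x^k = 4 + 0 x.
Matching coefficients:
 x^0: a_0 = 4
 x^1: a_1 - 2 a_0 = 0  =>  a_1 = 2*4 + 0 = 8
 x^k (k >= 2): a_k = 2 a_{k-1} - 2 a_{k-2}.
Iterating: a_2 = 8, a_3 = 0, a_4 = -16, a_5 = -32, a_6 = -32, a_7 = 0, a_8 = 64.
So the coefficient of x^8 is 64.

64


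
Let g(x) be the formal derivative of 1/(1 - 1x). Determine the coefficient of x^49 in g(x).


Differentiate termwise: d/dx sum_{k>=0} 1^k x^k = sum_{k>=1} k 1^k x^(k-1) = sum_{j>=0} (j+1) 1^(j+1) x^j.
Equivalently, d/dx [1/(1 - 1x)] = 1/(1 - 1x)^2.
For j = 49: 50 * 1^50 = 50 * 1 = 50.

50


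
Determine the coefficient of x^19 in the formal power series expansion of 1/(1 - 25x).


The geometric series identity gives 1/(1 - c x) = sum_{k>=0} c^k x^k, so the coefficient of x^k is c^k.
Here c = 25 and k = 19.
Computing: 25^19 = 363797880709171295166015625

363797880709171295166015625


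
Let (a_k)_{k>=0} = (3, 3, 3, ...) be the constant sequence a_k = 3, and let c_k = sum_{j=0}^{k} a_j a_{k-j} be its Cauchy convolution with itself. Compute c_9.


Since a_j = 3 for all j >= 0, the convolution sum becomes
c_k = sum_{j=0}^{k} 3 * 3 = 9 * (k + 1).
Equivalently, the generating function of (a_k) is 3/(1 - x) and its square is 9/(1 - x)^2 = sum_{k>=0} 9(k + 1) x^k.
For k = 9: 9 * 10 = 90.

90


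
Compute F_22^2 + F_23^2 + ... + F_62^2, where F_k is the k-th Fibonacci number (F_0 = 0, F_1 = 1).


There is a standard identity sum_{k=0}^{N} F_k^2 = F_N * F_{N+1} (proved inductively from the telescoping relation F_k^2 = F_k F_{k+1} - F_{k-1} F_k). Then
sum_{k=22}^{62} F_k^2 = F_62 F_63 - F_21 F_22.
Computing: F_62 = 4052739537881, F_63 = 6557470319842, F_21 = 10946, F_22 = 17711.
Sum = 4052739537881 * 6557470319842 - 10946 * 17711 = 26575719233704840151070196.

26575719233704840151070196


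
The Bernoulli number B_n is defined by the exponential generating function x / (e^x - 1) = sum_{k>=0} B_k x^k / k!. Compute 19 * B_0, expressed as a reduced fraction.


Bernoulli numbers can also be computed recursively via B_0 = 1 and sum_{j=0}^{m} C(m+1, j) B_j = 0 for m >= 1. Odd-index Bernoulli numbers vanish for k >= 3.
Computing B_0 = 1, so 19 * B_0 = 19 * 1 = 19.

19


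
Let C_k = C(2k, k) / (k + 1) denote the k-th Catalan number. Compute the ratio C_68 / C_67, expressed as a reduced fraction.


Using C_k = (2k)! / (k! (k+1)!), the ratio C_{k+1}/C_k simplifies to
C_{k+1}/C_k = [(2k+2)! / ((k+1)! (k+2)!)] * [k! (k+1)! / (2k)!]
 = (2k+2)(2k+1) / ((k+1)(k+2)) = 2(2k+1) / (k+2).
For k = 67: 2(2*67 + 1) / (67 + 2) = 270/69 = 90/23.

90/23


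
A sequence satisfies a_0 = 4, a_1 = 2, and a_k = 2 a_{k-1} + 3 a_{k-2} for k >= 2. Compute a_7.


The characteristic equation is t^2 - 2 t - 3 = 0, with roots r_1 = 3 and r_2 = -1 (so c_1 = r_1 + r_2, c_2 = -r_1 r_2 as required).
One can use the closed form a_n = A r_1^n + B r_2^n, but direct iteration is more reliable:
a_0 = 4, a_1 = 2, a_2 = 16, a_3 = 38, a_4 = 124, a_5 = 362, a_6 = 1096, a_7 = 3278.
So a_7 = 3278.

3278


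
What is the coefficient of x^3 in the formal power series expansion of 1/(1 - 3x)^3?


The general identity 1/(1 - c x)^r = sum_{k>=0} c^k C(k + r - 1, r - 1) x^k follows by substituting y = c x into 1/(1 - y)^r = sum_{k>=0} C(k + r - 1, r - 1) y^k.
For c = 3, r = 3, k = 3:
3^3 * C(5, 2) = 27 * 10 = 270.

270


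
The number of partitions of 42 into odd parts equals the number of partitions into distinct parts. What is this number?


Computing partitions of 42 into odd parts (1, 3, 5, ...):
Using the generating function prod_{k>=0} 1/(1-x^(2k+1)),
the count is 1426

1426


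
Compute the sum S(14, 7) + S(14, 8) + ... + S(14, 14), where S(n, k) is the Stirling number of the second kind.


By definition, S(n, k) counts partitions of an n-set into exactly k nonempty blocks.
Computing row n = 14 for k = 7..14:
S(14, k): 49329280, 20912320, 5135130, 752752, 66066, 3367, 91, 1
Sum = 76199007.

76199007


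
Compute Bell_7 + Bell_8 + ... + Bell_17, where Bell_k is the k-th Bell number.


Recall Bell_k counts set partitions of a k-set (with Bell_0 = 1 by convention).
Bell_7 through Bell_17: 877, 4140, 21147, 115975, 678570, 4213597, 27644437, 190899322, 1382958545, 10480142147, 82864869804
Sum = 877 + 4140 + 21147 + 115975 + 678570 + 4213597 + 27644437 + 190899322 + 1382958545 + 10480142147 + 82864869804 = 94951548561.

94951548561


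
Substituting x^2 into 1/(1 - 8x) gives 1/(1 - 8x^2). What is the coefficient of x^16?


The coefficient of x^(2m) in 1/(1 - 8x^2) is 8^m.
With n = 16 = 2*8, the coefficient is 8^8 = 16777216.

16777216


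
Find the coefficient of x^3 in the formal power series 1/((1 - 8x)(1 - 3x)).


By partial fractions or Cauchy convolution:
The coefficient equals sum_{k=0}^{3} 8^k * 3^(3-k).
= 803

803


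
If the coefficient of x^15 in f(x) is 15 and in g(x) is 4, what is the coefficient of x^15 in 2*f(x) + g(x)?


Scalar multiplication scales coefficients: 2 * 15 = 30.
Then add the g coefficient: 30 + 4
= 34

34


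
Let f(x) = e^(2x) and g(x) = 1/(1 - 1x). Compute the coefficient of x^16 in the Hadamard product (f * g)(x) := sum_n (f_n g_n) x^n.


Expanding: f_k = 2^k/k! (from e^(2x)) and g_k = 1^k (from 1/(1 - 1x)). So the Hadamard coefficient (f * g)_k = 2^k 1^k / k! = (2)^k / k!.
For k = 16: 2^16/16! = 65536/20922789888000 = 2/638512875.

2/638512875


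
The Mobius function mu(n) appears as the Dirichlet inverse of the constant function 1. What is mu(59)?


59 = 59 (all distinct primes).
mu(59) = (-1)^1 = -1

-1


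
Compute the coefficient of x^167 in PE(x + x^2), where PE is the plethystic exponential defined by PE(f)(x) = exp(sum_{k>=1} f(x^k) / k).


With f(x) = x + x^2, the exponent is sum_{k>=1} (x^k + x^(2k)) / k = -ln(1 - x) - ln(1 - x^2). Exponentiating:
PE(x + x^2) = 1 / ((1 - x)(1 - x^2)).
This is the generating function for partitions of n into parts of size 1 or 2. The number of 2's can be any j in 0..83, and the rest are 1's, so
[x^167] = floor(167/2) + 1 = 84.

84


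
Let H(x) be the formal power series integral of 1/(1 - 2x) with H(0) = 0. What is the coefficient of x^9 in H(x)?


1/(1 - 2x) = sum_{k>=0} 2^k x^k. Integrating termwise with H(0) = 0:
H(x) = sum_{k>=0} 2^k x^(k+1) / (k+1) = sum_{m>=1} 2^(m-1) x^m / m.
For m = 9: 2^8/9 = 256/9 = 256/9.

256/9


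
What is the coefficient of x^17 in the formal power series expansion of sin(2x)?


The Maclaurin series is sin(t) = sum_{k>=0} (-1)^k t^(2k+1) / (2k+1)!, so substituting t = 2x, only odd powers of x are nonzero, with coefficient of x^(2k+1) equal to (-1)^k 2^(2k+1) / (2k+1)!.
Write 17 = 2*8 + 1, giving the coefficient (-1)^8 * 2^17 / 17! = 131072/355687428096000 = 4/10854718875.

4/10854718875


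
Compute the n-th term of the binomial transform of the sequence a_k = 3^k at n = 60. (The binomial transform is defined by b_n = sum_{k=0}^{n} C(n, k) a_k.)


With a_k = 3^k, b_n = sum_{k=0}^{n} C(n, k) 3^k = (1 + 3)^n by the binomial theorem.
For n = 60: (1 + 3)^60 = 4^60 = 1329227995784915872903807060280344576.

1329227995784915872903807060280344576


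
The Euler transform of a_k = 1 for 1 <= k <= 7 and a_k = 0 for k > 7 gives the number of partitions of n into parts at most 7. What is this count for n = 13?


Partitions of 13 into parts at most 7:
Using generating function (1-x)^(-1)(1-x^2)^(-1)...(1-x^7)^(-1),
the coefficient of x^13 = 82

82


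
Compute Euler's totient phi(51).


phi(n) counts integers in [1, n] coprime to n. Using the multiplicative formula phi(n) = n * prod_{p | n} (1 - 1/p):
51 = 3 * 17, so
phi(51) = 51 * (1 - 1/3) * (1 - 1/17) = 32.

32


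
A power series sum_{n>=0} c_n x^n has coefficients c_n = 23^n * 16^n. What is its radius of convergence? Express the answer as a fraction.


By the root test (Cauchy-Hadamard), the radius is R = 1 / limsup_n |c_n|^(1/n).
Here |c_n|^(1/n) = (23^n * 16^n)^(1/n) = 23 * 16 = 368 for all n.
So R = 1/368 = 1/368.

1/368


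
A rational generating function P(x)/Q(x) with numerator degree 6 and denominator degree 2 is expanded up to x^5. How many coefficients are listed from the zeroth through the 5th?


Expanding up to x^5 gives the coefficients for x^0, x^1, ..., x^5.
That is 5 + 1 = 6 coefficients in total.

6


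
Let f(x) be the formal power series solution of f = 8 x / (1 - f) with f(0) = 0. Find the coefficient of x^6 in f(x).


Apply Lagrange inversion: f = 8 x * phi(f) with phi(t) = 1/(1 - t), so
[x^n] f = 8^n * (1/n) [t^(n-1)] phi(t)^n = 8^n * (1/n) [t^(n-1)] (1 - t)^(-n) = 8^n * (1/n) C(2n - 2, n - 1) = 8^n * C_{n-1}.
For n = 6: C_5 = C(10, 5) / 6 = 252/6 = 42.
With the 8^6 = 262144 factor, the coefficient is 262144 * 42 = 11010048.

11010048


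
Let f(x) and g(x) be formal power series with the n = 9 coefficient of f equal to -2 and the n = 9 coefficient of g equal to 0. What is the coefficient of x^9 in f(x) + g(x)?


Addition of formal power series is termwise.
The coefficient of x^9 in f + g = -2 + 0
= -2

-2


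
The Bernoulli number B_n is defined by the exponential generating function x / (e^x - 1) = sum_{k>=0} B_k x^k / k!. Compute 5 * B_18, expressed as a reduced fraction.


Bernoulli numbers can also be computed recursively via B_0 = 1 and sum_{j=0}^{m} C(m+1, j) B_j = 0 for m >= 1. Odd-index Bernoulli numbers vanish for k >= 3.
Computing B_18 = 43867/798, so 5 * B_18 = 5 * 43867/798 = 219335/798.

219335/798


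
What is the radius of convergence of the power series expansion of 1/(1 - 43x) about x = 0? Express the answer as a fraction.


Expanding 1/(1 - 43x) = sum_{k>=0} 43^k x^k, the series converges when |43x| < 1, i.e., |x| < 1/43.
So the radius of convergence is 1/43 = 1/43.

1/43


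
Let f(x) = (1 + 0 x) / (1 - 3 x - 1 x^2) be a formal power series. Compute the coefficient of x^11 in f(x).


Write f(x) = sum_{k>=0} a_k x^k. Multiplying both sides by 1 - 3 x - 1 x^2 gives
(1 - 3 x - 1 x^2) sum_{k>=0} a_k x^k = 1 + 0 x.
Matching coefficients:
 x^0: a_0 = 1
 x^1: a_1 - 3 a_0 = 0  =>  a_1 = 3*1 + 0 = 3
 x^k (k >= 2): a_k = 3 a_{k-1} + 1 a_{k-2}.
Iterating: a_2 = 10, a_3 = 33, a_4 = 109, a_5 = 360, a_6 = 1189, a_7 = 3927, a_8 = 12970, a_9 = 42837, a_10 = 141481, a_11 = 467280.
So the coefficient of x^11 is 467280.

467280


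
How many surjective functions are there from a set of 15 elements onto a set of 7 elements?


By inclusion-exclusion on which target elements are missed, the number of surjections from an n-set onto a k-set is
surj(n, k) = sum_{j=0}^{k} (-1)^j C(k, j) (k - j)^n.
Equivalently surj(n, k) = k! * S(n, k), where S(n, k) is the Stirling number of the second kind.
For n = 15, k = 7:
S(15, 7) = 408741333, so
surj = 7! * 408741333 = 5040 * 408741333 = 2060056318320.

2060056318320


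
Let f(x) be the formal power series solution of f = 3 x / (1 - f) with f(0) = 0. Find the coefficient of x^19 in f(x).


Apply Lagrange inversion: f = 3 x * phi(f) with phi(t) = 1/(1 - t), so
[x^n] f = 3^n * (1/n) [t^(n-1)] phi(t)^n = 3^n * (1/n) [t^(n-1)] (1 - t)^(-n) = 3^n * (1/n) C(2n - 2, n - 1) = 3^n * C_{n-1}.
For n = 19: C_18 = C(36, 18) / 19 = 9075135300/19 = 477638700.
With the 3^19 = 1162261467 factor, the coefficient is 1162261467 * 477638700 = 555141056157972900.

555141056157972900


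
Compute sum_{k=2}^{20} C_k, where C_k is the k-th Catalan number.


C_2 through C_20: 2, 5, 14, 42, 132, 429, 1430, 4862, 16796, 58786, 208012, 742900, 2674440, 9694845, 35357670, 129644790, 477638700, 1767263190, 6564120420
Sum = 2 + 5 + 14 + 42 + 132 + 429 + 1430 + 4862 + 16796 + 58786 + 208012 + 742900 + 2674440 + 9694845 + 35357670 + 129644790 + 477638700 + 1767263190 + 6564120420
= 8987427465

8987427465


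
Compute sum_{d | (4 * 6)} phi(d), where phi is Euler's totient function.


First, 4 * 6 = 24. One classical identity is sum_{d | n} phi(d) = n (each k in [1, n] has a unique gcd with n, and among the k's with gcd(k, n) = n/d there are phi(d) of them). So the sum equals 24. We also verify directly:
Divisors of 24: 1, 2, 3, 4, 6, 8, 12, 24.
phi values: 1, 1, 2, 2, 2, 4, 4, 8.
Sum = 24.

24
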